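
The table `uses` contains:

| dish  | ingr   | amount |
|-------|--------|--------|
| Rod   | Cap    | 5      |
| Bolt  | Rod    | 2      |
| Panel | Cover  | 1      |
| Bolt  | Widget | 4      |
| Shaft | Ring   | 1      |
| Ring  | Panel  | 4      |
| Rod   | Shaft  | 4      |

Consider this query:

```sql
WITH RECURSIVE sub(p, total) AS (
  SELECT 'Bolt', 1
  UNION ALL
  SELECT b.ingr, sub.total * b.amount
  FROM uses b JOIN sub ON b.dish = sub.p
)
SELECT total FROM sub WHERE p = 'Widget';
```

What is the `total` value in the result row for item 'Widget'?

4

Base: (Bolt, total=1).
Iteration 1: components of {Bolt} -> Rod = 1*2 = 2, Widget = 1*4 = 4.
Iteration 2: components of {Rod,Widget} -> Cap = 2*5 = 10, Shaft = 2*4 = 8.
Iteration 3: components of {Cap,Shaft} -> Ring = 8*1 = 8.
Iteration 4: components of {Ring} -> Panel = 8*4 = 32.
Iteration 5: components of {Panel} -> Cover = 32*1 = 32.
Iteration 6: no further components; recursion stops.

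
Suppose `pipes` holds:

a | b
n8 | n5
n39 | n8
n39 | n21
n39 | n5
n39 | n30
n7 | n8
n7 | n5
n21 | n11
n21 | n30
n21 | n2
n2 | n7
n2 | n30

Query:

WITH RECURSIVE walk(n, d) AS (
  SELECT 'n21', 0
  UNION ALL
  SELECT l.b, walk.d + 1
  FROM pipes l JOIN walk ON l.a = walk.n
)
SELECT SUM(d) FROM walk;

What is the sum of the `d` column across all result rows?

17

Base: (n21, d=0).
Iteration 1: edges from {n21} -> (n11, d=1), (n2, d=1), (n30, d=1).
Iteration 2: edges from {n11,n2,n30} -> (n30, d=2), (n7, d=2).
Iteration 3: edges from {n30,n7} -> (n5, d=3), (n8, d=3).
Iteration 4: edges from {n5,n8} -> (n5, d=4).
Iteration 5: no outgoing edges from {n5}; recursion stops.
SUM(d) = 0 + 1 + 1 + 1 + 2 + 2 + 3 + 3 + 4 = 17.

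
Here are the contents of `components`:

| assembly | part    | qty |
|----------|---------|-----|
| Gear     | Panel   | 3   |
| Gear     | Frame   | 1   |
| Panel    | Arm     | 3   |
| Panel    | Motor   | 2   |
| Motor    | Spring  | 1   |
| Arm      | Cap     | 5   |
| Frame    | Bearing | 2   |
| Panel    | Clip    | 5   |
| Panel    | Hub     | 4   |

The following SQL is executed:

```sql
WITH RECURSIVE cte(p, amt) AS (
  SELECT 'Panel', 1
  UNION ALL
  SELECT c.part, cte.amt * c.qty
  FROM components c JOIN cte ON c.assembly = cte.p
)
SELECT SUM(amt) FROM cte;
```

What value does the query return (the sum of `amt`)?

Base: (Panel, amt=1).
Iteration 1: components of {Panel} -> Arm = 1*3 = 3, Clip = 1*5 = 5, Hub = 1*4 = 4, Motor = 1*2 = 2.
Iteration 2: components of {Arm,Clip,Hub,Motor} -> Cap = 3*5 = 15, Spring = 2*1 = 2.
Iteration 3: no further components; recursion stops.
SUM(amt) = 1 + 5 + 3 + 2 + 4 + 15 + 2 = 32.

32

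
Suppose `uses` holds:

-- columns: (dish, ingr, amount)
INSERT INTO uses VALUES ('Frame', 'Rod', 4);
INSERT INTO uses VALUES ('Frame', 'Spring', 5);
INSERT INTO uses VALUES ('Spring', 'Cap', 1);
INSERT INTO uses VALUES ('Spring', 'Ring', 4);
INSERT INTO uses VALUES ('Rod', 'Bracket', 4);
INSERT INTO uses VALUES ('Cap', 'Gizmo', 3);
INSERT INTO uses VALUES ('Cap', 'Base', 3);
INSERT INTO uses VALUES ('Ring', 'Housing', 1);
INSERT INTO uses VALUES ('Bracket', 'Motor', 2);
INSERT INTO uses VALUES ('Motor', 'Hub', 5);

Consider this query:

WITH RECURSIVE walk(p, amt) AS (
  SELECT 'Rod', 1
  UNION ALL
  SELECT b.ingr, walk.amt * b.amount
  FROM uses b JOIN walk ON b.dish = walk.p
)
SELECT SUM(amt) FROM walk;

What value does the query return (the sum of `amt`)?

Base: (Rod, amt=1).
Iteration 1: components of {Rod} -> Bracket = 1*4 = 4.
Iteration 2: components of {Bracket} -> Motor = 4*2 = 8.
Iteration 3: components of {Motor} -> Hub = 8*5 = 40.
Iteration 4: no further components; recursion stops.
SUM(amt) = 1 + 4 + 8 + 40 = 53.

53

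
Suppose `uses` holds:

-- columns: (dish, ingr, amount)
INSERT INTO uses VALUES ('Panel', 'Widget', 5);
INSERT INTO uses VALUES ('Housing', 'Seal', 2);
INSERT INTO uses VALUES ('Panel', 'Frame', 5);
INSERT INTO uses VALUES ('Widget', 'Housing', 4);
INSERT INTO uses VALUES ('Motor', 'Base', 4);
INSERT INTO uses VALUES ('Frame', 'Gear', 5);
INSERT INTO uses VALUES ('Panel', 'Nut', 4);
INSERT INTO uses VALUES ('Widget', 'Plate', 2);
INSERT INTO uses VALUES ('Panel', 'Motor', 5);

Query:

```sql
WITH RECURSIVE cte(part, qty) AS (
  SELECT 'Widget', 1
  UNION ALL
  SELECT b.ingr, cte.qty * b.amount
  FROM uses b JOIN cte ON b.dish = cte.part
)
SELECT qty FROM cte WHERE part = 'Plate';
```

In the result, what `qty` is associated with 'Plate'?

2

Base: (Widget, qty=1).
Iteration 1: components of {Widget} -> Housing = 1*4 = 4, Plate = 1*2 = 2.
Iteration 2: components of {Housing,Plate} -> Seal = 4*2 = 8.
Iteration 3: no further components; recursion stops.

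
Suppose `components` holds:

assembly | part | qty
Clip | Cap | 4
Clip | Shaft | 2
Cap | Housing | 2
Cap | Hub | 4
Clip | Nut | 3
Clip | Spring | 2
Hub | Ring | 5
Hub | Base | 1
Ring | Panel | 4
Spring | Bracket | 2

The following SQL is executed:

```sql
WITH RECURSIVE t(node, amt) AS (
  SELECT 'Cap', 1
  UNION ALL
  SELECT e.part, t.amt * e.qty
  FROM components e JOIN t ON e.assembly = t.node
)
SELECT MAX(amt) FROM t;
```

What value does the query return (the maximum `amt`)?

80

Base: (Cap, amt=1).
Iteration 1: components of {Cap} -> Housing = 1*2 = 2, Hub = 1*4 = 4.
Iteration 2: components of {Housing,Hub} -> Base = 4*1 = 4, Ring = 4*5 = 20.
Iteration 3: components of {Base,Ring} -> Panel = 20*4 = 80.
Iteration 4: no further components; recursion stops.
amt values: 1, 2, 4, 20, 4, 80; the maximum is 80.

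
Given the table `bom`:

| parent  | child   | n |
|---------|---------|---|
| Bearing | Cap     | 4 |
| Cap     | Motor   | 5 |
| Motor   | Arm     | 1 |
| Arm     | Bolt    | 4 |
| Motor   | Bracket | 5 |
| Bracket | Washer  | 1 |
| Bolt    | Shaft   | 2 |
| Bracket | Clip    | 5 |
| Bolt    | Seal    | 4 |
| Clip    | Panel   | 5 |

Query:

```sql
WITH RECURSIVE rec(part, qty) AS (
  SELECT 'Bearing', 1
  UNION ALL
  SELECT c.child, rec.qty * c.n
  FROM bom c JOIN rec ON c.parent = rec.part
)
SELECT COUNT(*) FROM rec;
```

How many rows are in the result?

Base: (Bearing, qty=1).
Iteration 1: components of {Bearing} -> Cap = 1*4 = 4.
Iteration 2: components of {Cap} -> Motor = 4*5 = 20.
Iteration 3: components of {Motor} -> Arm = 20*1 = 20, Bracket = 20*5 = 100.
Iteration 4: components of {Arm,Bracket} -> Bolt = 20*4 = 80, Clip = 100*5 = 500, Washer = 100*1 = 100.
Iteration 5: components of {Bolt,Clip,Washer} -> Panel = 500*5 = 2500, Seal = 80*4 = 320, Shaft = 80*2 = 160.
Iteration 6: no further components; recursion stops.
Total rows emitted: 11.

11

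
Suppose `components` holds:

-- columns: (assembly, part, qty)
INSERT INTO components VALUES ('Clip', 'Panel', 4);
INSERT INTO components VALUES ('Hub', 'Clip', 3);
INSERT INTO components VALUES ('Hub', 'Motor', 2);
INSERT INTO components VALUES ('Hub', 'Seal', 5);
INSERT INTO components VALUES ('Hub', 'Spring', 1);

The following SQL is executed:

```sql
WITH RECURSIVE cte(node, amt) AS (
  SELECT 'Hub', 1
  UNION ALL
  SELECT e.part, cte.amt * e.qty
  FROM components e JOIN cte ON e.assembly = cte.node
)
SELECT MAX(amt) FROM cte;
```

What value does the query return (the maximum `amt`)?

Base: (Hub, amt=1).
Iteration 1: components of {Hub} -> Clip = 1*3 = 3, Motor = 1*2 = 2, Seal = 1*5 = 5, Spring = 1*1 = 1.
Iteration 2: components of {Clip,Motor,Seal,Spring} -> Panel = 3*4 = 12.
Iteration 3: no further components; recursion stops.
amt values: 1, 2, 5, 3, 1, 12; the maximum is 12.

12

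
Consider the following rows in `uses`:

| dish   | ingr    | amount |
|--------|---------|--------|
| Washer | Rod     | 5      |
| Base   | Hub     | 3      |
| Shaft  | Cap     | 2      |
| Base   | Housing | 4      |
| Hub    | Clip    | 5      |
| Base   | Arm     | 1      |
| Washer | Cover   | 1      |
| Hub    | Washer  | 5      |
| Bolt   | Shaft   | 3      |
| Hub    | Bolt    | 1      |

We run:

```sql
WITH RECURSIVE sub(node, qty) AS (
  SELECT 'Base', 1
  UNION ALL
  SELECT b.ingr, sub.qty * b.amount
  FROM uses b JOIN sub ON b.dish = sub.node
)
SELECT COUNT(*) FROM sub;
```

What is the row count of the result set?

Base: (Base, qty=1).
Iteration 1: components of {Base} -> Arm = 1*1 = 1, Housing = 1*4 = 4, Hub = 1*3 = 3.
Iteration 2: components of {Arm,Housing,Hub} -> Bolt = 3*1 = 3, Clip = 3*5 = 15, Washer = 3*5 = 15.
Iteration 3: components of {Bolt,Clip,Washer} -> Cover = 15*1 = 15, Rod = 15*5 = 75, Shaft = 3*3 = 9.
Iteration 4: components of {Cover,Rod,Shaft} -> Cap = 9*2 = 18.
Iteration 5: no further components; recursion stops.
Total rows emitted: 11.

11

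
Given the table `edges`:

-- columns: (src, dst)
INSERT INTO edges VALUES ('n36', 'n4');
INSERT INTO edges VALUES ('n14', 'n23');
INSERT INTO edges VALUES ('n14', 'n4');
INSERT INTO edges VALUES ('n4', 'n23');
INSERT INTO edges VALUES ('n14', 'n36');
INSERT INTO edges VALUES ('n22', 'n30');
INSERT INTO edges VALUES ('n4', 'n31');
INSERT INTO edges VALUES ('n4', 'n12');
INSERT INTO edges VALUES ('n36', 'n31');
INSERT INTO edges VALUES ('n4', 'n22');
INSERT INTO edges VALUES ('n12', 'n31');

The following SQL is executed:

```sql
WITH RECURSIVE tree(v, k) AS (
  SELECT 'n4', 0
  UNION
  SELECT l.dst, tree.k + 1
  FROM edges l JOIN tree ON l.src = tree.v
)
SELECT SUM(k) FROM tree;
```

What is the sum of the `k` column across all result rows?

Base: (n4, k=0).
Iteration 1: edges from {n4} -> (n12, k=1), (n22, k=1), (n23, k=1), (n31, k=1).
Iteration 2: edges from {n12,n22,n23,n31} -> (n30, k=2), (n31, k=2).
Iteration 3: no outgoing edges from {n30,n31}; recursion stops.
SUM(k) = 0 + 1 + 1 + 1 + 1 + 2 + 2 = 8.

8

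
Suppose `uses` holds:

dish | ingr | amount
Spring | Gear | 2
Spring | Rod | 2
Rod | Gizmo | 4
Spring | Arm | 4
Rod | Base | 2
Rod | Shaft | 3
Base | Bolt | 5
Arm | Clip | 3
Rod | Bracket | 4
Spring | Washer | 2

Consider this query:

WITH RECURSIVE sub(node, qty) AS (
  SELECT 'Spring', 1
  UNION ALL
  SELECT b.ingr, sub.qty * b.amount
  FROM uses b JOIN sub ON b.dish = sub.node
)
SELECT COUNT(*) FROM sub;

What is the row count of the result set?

Base: (Spring, qty=1).
Iteration 1: components of {Spring} -> Arm = 1*4 = 4, Gear = 1*2 = 2, Rod = 1*2 = 2, Washer = 1*2 = 2.
Iteration 2: components of {Arm,Gear,Rod,Washer} -> Base = 2*2 = 4, Bracket = 2*4 = 8, Clip = 4*3 = 12, Gizmo = 2*4 = 8, Shaft = 2*3 = 6.
Iteration 3: components of {Base,Bracket,Clip,Gizmo,Shaft} -> Bolt = 4*5 = 20.
Iteration 4: no further components; recursion stops.
Total rows emitted: 11.

11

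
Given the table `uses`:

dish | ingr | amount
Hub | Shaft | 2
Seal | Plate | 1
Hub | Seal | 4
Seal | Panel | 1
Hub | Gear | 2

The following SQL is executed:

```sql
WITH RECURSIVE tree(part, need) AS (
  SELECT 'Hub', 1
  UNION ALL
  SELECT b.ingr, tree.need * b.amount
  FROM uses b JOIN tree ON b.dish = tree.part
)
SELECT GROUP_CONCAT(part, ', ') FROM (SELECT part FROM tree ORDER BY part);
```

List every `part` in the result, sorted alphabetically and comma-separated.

Gear, Hub, Panel, Plate, Seal, Shaft

Base: (Hub, need=1).
Iteration 1: components of {Hub} -> Gear = 1*2 = 2, Seal = 1*4 = 4, Shaft = 1*2 = 2.
Iteration 2: components of {Gear,Seal,Shaft} -> Panel = 4*1 = 4, Plate = 4*1 = 4.
Iteration 3: no further components; recursion stops.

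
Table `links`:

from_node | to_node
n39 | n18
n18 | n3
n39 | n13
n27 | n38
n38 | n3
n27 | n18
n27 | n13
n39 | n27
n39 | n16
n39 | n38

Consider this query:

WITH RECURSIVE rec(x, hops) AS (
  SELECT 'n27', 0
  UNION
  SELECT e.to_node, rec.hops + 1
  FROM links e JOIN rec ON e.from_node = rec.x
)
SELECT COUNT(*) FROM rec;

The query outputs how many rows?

5

Base: (n27, hops=0).
Iteration 1: edges from {n27} -> (n13, hops=1), (n18, hops=1), (n38, hops=1).
Iteration 2: edges from {n13,n18,n38} -> (n3, hops=2). [UNION drops 1 duplicate row(s)]
Iteration 3: no outgoing edges from {n3}; recursion stops.
Total rows emitted: 5.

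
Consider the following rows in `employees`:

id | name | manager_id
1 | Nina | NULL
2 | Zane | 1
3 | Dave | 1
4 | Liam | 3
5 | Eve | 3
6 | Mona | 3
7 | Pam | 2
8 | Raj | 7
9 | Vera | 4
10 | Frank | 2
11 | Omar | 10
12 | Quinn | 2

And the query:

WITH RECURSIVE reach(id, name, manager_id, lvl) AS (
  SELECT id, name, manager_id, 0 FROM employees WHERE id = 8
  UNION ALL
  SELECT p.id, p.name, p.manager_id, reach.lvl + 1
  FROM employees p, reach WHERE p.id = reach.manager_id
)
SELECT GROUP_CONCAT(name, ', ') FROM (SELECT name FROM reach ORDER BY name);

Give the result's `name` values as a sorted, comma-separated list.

Base: id=8 (Raj), manager_id=7, lvl 0.
Iteration 1: join on id=7 -> Pam (id 7, manager_id=2, lvl 1).
Iteration 2: join on id=2 -> Zane (id 2, manager_id=1, lvl 2).
Iteration 3: join on id=1 -> Nina (id 1, manager_id=NULL, lvl 3).
Iteration 4: manager_id is NULL; no match; recursion stops.

Nina, Pam, Raj, Zane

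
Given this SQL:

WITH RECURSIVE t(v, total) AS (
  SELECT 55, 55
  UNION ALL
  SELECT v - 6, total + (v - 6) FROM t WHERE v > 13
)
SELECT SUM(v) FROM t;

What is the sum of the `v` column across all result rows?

Base: v=55, total=55.
Iteration 1: 55 > 13 holds -> v = 55 - 6 = 49, total = 55 + 49 = 104.
Iteration 2: 49 > 13 holds -> v = 49 - 6 = 43, total = 104 + 43 = 147.
Iteration 3: 43 > 13 holds -> v = 43 - 6 = 37, total = 147 + 37 = 184.
Iteration 4: 37 > 13 holds -> v = 37 - 6 = 31, total = 184 + 31 = 215.
Iteration 5: 31 > 13 holds -> v = 31 - 6 = 25, total = 215 + 25 = 240.
Iteration 6: 25 > 13 holds -> v = 25 - 6 = 19, total = 240 + 19 = 259.
Iteration 7: 19 > 13 holds -> v = 19 - 6 = 13, total = 259 + 13 = 272.
Iteration 8: 13 > 13 fails; recursion stops.
SUM(v) = 55 + 49 + 43 + 37 + 31 + 25 + 19 + 13 = 272.

272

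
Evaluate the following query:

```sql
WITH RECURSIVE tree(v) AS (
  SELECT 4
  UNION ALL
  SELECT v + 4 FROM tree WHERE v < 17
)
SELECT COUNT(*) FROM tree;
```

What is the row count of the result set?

5

Base: v=4.
Iteration 1: 4 < 17 holds -> v = 4 + 4 = 8.
Iteration 2: 8 < 17 holds -> v = 8 + 4 = 12.
Iteration 3: 12 < 17 holds -> v = 12 + 4 = 16.
Iteration 4: 16 < 17 holds -> v = 16 + 4 = 20.
Iteration 5: 20 < 17 fails; recursion stops.
Total rows emitted: 5.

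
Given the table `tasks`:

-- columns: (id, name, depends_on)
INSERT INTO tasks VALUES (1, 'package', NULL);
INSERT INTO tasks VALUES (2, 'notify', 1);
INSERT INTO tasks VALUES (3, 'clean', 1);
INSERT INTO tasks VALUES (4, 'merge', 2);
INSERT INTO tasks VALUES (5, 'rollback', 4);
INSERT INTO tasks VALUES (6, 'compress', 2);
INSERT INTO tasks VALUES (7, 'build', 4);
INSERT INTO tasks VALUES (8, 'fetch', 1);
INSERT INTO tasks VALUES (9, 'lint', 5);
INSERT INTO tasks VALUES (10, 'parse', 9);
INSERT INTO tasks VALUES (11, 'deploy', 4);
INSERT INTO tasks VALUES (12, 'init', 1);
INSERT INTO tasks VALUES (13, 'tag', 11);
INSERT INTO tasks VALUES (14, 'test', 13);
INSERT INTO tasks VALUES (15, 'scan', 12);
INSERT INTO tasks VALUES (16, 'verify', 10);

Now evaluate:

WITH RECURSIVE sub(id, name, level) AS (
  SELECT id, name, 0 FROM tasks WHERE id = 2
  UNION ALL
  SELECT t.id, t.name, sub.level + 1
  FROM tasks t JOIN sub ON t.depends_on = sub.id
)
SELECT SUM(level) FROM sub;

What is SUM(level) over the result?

27

Base: id=2 (notify) at level 0.
Iteration 1: rows with depends_on in {2} -> merge (id 4, level 1), compress (id 6, level 1).
Iteration 2: rows with depends_on in {4,6} -> rollback (id 5, level 2), build (id 7, level 2), deploy (id 11, level 2).
Iteration 3: rows with depends_on in {5,7,11} -> lint (id 9, level 3), tag (id 13, level 3).
Iteration 4: rows with depends_on in {9,13} -> parse (id 10, level 4), test (id 14, level 4).
Iteration 5: rows with depends_on in {10,14} -> verify (id 16, level 5).
Iteration 6: no rows with depends_on in {16}; recursion stops.
SUM(level) = 0 + 1 + 1 + 2 + 2 + 2 + 3 + 3 + 4 + 4 + 5 = 27.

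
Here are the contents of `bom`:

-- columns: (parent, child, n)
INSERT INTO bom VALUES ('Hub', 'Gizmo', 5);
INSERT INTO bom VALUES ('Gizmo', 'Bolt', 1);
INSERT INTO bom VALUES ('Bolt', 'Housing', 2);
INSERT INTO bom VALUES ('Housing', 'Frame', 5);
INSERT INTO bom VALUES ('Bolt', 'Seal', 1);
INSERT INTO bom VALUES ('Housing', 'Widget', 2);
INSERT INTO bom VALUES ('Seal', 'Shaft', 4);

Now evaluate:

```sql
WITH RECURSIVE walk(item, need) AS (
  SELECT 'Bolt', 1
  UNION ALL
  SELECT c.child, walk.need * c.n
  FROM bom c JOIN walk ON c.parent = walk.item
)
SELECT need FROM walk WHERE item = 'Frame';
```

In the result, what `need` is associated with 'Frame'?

Base: (Bolt, need=1).
Iteration 1: components of {Bolt} -> Housing = 1*2 = 2, Seal = 1*1 = 1.
Iteration 2: components of {Housing,Seal} -> Frame = 2*5 = 10, Shaft = 1*4 = 4, Widget = 2*2 = 4.
Iteration 3: no further components; recursion stops.

10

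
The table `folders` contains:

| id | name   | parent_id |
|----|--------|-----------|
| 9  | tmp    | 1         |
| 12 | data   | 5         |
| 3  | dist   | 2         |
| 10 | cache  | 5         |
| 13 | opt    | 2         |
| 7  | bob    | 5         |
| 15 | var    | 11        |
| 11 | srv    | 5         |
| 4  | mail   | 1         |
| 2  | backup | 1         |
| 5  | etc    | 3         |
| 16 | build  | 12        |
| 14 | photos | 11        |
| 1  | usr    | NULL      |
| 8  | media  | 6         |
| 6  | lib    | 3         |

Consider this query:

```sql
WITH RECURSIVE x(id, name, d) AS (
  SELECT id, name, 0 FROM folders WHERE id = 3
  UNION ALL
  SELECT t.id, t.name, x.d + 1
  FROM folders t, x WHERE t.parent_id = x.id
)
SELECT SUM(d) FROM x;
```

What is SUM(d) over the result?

21

Base: id=3 (dist) at d 0.
Iteration 1: rows with parent_id in {3} -> etc (id 5, d 1), lib (id 6, d 1).
Iteration 2: rows with parent_id in {5,6} -> bob (id 7, d 2), media (id 8, d 2), cache (id 10, d 2), srv (id 11, d 2), data (id 12, d 2).
Iteration 3: rows with parent_id in {7,8,10,11,12} -> photos (id 14, d 3), var (id 15, d 3), build (id 16, d 3).
Iteration 4: no rows with parent_id in {14,15,16}; recursion stops.
SUM(d) = 0 + 1 + 1 + 2 + 2 + 2 + 2 + 2 + 3 + 3 + 3 = 21.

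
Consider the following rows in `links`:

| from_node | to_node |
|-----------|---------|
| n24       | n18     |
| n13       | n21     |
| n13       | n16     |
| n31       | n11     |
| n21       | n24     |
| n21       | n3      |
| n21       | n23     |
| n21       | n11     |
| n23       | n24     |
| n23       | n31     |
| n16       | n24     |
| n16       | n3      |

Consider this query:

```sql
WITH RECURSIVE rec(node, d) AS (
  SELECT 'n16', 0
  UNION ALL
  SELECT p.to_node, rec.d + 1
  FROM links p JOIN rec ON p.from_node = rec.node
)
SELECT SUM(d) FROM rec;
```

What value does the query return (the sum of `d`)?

4

Base: (n16, d=0).
Iteration 1: edges from {n16} -> (n24, d=1), (n3, d=1).
Iteration 2: edges from {n24,n3} -> (n18, d=2).
Iteration 3: no outgoing edges from {n18}; recursion stops.
SUM(d) = 0 + 1 + 1 + 2 = 4.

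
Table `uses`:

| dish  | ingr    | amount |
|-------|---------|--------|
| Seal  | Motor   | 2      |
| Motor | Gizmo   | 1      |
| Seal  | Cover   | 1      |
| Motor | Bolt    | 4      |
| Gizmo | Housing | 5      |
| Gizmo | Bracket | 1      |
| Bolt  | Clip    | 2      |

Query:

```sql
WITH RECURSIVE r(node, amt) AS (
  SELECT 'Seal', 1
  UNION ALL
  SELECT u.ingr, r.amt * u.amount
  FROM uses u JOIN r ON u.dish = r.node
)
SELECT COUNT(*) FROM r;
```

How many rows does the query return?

8

Base: (Seal, amt=1).
Iteration 1: components of {Seal} -> Cover = 1*1 = 1, Motor = 1*2 = 2.
Iteration 2: components of {Cover,Motor} -> Bolt = 2*4 = 8, Gizmo = 2*1 = 2.
Iteration 3: components of {Bolt,Gizmo} -> Bracket = 2*1 = 2, Clip = 8*2 = 16, Housing = 2*5 = 10.
Iteration 4: no further components; recursion stops.
Total rows emitted: 8.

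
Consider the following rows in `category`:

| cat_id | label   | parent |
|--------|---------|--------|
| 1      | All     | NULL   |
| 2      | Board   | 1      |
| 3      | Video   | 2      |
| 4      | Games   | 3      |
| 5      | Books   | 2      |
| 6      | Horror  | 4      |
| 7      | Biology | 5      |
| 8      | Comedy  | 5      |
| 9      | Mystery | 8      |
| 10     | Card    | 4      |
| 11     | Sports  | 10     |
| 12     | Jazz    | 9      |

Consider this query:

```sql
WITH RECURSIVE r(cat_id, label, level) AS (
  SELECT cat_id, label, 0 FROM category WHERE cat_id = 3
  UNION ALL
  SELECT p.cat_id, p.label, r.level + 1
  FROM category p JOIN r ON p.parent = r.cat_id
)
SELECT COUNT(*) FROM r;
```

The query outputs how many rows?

5

Base: cat_id=3 (Video) at level 0.
Iteration 1: rows with parent in {3} -> Games (id 4, level 1).
Iteration 2: rows with parent in {4} -> Horror (id 6, level 2), Card (id 10, level 2).
Iteration 3: rows with parent in {6,10} -> Sports (id 11, level 3).
Iteration 4: no rows with parent in {11}; recursion stops.
Total rows emitted: 5.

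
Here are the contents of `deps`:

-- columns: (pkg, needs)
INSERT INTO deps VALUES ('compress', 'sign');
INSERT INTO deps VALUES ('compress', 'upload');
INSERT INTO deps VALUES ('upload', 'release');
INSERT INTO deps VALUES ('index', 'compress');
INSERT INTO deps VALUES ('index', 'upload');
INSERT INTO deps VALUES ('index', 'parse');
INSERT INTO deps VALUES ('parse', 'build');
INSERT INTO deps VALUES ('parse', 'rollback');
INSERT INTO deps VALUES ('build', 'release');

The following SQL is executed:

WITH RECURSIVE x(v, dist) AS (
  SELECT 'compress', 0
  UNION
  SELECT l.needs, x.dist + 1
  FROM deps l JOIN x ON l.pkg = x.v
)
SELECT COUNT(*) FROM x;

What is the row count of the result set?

4

Base: (compress, dist=0).
Iteration 1: edges from {compress} -> (sign, dist=1), (upload, dist=1).
Iteration 2: edges from {sign,upload} -> (release, dist=2).
Iteration 3: no outgoing edges from {release}; recursion stops.
Total rows emitted: 4.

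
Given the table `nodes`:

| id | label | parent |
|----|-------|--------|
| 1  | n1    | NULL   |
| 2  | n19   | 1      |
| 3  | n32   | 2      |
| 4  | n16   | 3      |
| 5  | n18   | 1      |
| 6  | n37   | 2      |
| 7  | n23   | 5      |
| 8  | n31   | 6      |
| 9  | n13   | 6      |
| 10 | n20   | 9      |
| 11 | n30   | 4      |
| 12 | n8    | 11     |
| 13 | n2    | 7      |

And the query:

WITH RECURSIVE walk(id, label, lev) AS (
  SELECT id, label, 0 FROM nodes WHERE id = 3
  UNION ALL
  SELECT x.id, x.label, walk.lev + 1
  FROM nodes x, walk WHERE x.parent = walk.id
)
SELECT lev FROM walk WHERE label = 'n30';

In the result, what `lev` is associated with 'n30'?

2

Base: id=3 (n32) at lev 0.
Iteration 1: rows with parent in {3} -> n16 (id 4, lev 1).
Iteration 2: rows with parent in {4} -> n30 (id 11, lev 2).
Iteration 3: rows with parent in {11} -> n8 (id 12, lev 3).
Iteration 4: no rows with parent in {12}; recursion stops.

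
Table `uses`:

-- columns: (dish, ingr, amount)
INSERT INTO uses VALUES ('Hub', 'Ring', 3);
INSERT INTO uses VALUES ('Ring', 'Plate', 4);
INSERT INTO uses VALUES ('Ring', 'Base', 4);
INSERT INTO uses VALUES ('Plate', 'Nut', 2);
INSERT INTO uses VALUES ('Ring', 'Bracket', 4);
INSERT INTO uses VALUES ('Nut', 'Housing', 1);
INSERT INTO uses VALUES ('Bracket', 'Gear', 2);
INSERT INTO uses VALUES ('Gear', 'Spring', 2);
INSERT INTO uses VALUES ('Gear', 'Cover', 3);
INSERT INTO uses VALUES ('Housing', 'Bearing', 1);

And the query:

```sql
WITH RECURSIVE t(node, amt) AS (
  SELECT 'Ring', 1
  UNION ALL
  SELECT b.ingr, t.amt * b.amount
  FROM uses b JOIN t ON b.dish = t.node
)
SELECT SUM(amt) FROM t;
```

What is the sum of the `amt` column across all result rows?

Base: (Ring, amt=1).
Iteration 1: components of {Ring} -> Base = 1*4 = 4, Bracket = 1*4 = 4, Plate = 1*4 = 4.
Iteration 2: components of {Base,Bracket,Plate} -> Gear = 4*2 = 8, Nut = 4*2 = 8.
Iteration 3: components of {Gear,Nut} -> Cover = 8*3 = 24, Housing = 8*1 = 8, Spring = 8*2 = 16.
Iteration 4: components of {Cover,Housing,Spring} -> Bearing = 8*1 = 8.
Iteration 5: no further components; recursion stops.
SUM(amt) = 1 + 4 + 4 + 4 + 8 + 8 + 8 + 16 + 24 + 8 = 85.

85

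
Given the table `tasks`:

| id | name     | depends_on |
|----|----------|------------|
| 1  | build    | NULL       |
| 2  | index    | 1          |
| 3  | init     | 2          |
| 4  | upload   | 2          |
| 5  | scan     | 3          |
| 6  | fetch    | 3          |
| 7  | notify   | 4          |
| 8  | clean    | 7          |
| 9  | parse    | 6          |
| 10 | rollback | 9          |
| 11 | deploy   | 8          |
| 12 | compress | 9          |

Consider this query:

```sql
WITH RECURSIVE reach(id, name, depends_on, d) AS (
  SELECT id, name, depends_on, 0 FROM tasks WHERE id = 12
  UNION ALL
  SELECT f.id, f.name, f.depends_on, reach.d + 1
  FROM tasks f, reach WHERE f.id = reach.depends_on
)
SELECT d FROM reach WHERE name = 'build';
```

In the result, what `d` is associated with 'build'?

Base: id=12 (compress), depends_on=9, d 0.
Iteration 1: join on id=9 -> parse (id 9, depends_on=6, d 1).
Iteration 2: join on id=6 -> fetch (id 6, depends_on=3, d 2).
Iteration 3: join on id=3 -> init (id 3, depends_on=2, d 3).
Iteration 4: join on id=2 -> index (id 2, depends_on=1, d 4).
Iteration 5: join on id=1 -> build (id 1, depends_on=NULL, d 5).
Iteration 6: depends_on is NULL; no match; recursion stops.

5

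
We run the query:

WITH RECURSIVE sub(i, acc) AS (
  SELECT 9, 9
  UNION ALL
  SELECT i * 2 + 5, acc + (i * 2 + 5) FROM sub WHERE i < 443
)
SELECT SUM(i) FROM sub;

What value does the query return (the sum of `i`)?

852

Base: i=9, acc=9.
Iteration 1: 9 < 443 holds -> i = 9 * 2 + 5 = 23, acc = 9 + 23 = 32.
Iteration 2: 23 < 443 holds -> i = 23 * 2 + 5 = 51, acc = 32 + 51 = 83.
Iteration 3: 51 < 443 holds -> i = 51 * 2 + 5 = 107, acc = 83 + 107 = 190.
Iteration 4: 107 < 443 holds -> i = 107 * 2 + 5 = 219, acc = 190 + 219 = 409.
Iteration 5: 219 < 443 holds -> i = 219 * 2 + 5 = 443, acc = 409 + 443 = 852.
Iteration 6: 443 < 443 fails; recursion stops.
SUM(i) = 9 + 23 + 51 + 107 + 219 + 443 = 852.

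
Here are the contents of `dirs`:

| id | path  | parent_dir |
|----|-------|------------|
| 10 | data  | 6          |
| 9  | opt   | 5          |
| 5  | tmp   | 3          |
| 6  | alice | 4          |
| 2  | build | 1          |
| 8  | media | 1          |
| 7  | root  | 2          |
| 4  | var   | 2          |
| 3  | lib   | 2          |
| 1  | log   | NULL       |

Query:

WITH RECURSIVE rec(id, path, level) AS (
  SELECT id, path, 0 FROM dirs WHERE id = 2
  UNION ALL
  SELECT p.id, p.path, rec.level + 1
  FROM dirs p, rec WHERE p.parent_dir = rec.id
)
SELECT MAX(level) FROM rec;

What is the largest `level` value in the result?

3

Base: id=2 (build) at level 0.
Iteration 1: rows with parent_dir in {2} -> lib (id 3, level 1), var (id 4, level 1), root (id 7, level 1).
Iteration 2: rows with parent_dir in {3,4,7} -> tmp (id 5, level 2), alice (id 6, level 2).
Iteration 3: rows with parent_dir in {5,6} -> opt (id 9, level 3), data (id 10, level 3).
Iteration 4: no rows with parent_dir in {9,10}; recursion stops.
level values: 0, 1, 1, 1, 2, 2, 3, 3; the maximum is 3.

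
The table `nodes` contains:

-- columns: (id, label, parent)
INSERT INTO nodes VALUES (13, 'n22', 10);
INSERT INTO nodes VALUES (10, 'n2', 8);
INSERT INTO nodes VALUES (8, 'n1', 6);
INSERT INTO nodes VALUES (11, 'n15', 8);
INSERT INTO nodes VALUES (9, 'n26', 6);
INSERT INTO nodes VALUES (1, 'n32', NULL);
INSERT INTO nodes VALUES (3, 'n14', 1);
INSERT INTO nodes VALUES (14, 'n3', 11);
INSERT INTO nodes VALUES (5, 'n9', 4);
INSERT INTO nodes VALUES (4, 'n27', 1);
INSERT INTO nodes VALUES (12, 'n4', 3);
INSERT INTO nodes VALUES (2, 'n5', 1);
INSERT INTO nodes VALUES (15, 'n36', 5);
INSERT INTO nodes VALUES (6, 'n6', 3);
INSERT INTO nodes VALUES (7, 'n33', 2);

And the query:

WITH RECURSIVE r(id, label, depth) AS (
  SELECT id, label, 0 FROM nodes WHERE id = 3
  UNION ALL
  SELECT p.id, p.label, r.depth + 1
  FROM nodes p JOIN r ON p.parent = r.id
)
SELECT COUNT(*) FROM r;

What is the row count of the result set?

Base: id=3 (n14) at depth 0.
Iteration 1: rows with parent in {3} -> n6 (id 6, depth 1), n4 (id 12, depth 1).
Iteration 2: rows with parent in {6,12} -> n1 (id 8, depth 2), n26 (id 9, depth 2).
Iteration 3: rows with parent in {8,9} -> n2 (id 10, depth 3), n15 (id 11, depth 3).
Iteration 4: rows with parent in {10,11} -> n22 (id 13, depth 4), n3 (id 14, depth 4).
Iteration 5: no rows with parent in {13,14}; recursion stops.
Total rows emitted: 9.

9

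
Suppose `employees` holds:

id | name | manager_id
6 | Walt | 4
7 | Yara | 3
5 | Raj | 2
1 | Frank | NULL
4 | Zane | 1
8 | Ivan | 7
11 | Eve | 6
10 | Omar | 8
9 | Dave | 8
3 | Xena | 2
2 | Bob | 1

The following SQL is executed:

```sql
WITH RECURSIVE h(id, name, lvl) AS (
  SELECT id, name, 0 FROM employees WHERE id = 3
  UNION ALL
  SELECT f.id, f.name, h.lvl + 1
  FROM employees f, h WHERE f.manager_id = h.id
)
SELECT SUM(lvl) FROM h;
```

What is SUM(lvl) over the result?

Base: id=3 (Xena) at lvl 0.
Iteration 1: rows with manager_id in {3} -> Yara (id 7, lvl 1).
Iteration 2: rows with manager_id in {7} -> Ivan (id 8, lvl 2).
Iteration 3: rows with manager_id in {8} -> Dave (id 9, lvl 3), Omar (id 10, lvl 3).
Iteration 4: no rows with manager_id in {9,10}; recursion stops.
SUM(lvl) = 0 + 1 + 2 + 3 + 3 = 9.

9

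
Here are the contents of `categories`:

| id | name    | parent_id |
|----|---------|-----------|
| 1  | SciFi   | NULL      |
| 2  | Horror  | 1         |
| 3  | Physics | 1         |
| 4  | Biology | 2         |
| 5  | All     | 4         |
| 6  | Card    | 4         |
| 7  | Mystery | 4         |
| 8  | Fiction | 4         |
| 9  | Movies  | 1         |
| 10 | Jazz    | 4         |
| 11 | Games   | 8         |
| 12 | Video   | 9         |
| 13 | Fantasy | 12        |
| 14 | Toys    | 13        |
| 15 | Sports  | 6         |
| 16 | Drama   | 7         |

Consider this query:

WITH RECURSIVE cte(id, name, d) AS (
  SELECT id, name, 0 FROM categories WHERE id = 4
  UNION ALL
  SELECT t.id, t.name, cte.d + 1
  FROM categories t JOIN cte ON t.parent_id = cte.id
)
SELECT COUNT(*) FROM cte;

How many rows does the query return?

Base: id=4 (Biology) at d 0.
Iteration 1: rows with parent_id in {4} -> All (id 5, d 1), Card (id 6, d 1), Mystery (id 7, d 1), Fiction (id 8, d 1), Jazz (id 10, d 1).
Iteration 2: rows with parent_id in {5,6,7,8,10} -> Games (id 11, d 2), Sports (id 15, d 2), Drama (id 16, d 2).
Iteration 3: no rows with parent_id in {11,15,16}; recursion stops.
Total rows emitted: 9.

9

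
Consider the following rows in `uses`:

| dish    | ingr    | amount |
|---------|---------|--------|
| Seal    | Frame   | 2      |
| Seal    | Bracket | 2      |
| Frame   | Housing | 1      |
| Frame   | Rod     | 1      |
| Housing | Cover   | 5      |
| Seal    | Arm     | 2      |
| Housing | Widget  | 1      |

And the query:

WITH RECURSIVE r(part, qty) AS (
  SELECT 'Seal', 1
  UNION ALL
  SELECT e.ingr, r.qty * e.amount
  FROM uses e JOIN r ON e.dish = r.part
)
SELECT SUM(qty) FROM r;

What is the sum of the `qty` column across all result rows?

Base: (Seal, qty=1).
Iteration 1: components of {Seal} -> Arm = 1*2 = 2, Bracket = 1*2 = 2, Frame = 1*2 = 2.
Iteration 2: components of {Arm,Bracket,Frame} -> Housing = 2*1 = 2, Rod = 2*1 = 2.
Iteration 3: components of {Housing,Rod} -> Cover = 2*5 = 10, Widget = 2*1 = 2.
Iteration 4: no further components; recursion stops.
SUM(qty) = 1 + 2 + 2 + 2 + 2 + 2 + 10 + 2 = 23.

23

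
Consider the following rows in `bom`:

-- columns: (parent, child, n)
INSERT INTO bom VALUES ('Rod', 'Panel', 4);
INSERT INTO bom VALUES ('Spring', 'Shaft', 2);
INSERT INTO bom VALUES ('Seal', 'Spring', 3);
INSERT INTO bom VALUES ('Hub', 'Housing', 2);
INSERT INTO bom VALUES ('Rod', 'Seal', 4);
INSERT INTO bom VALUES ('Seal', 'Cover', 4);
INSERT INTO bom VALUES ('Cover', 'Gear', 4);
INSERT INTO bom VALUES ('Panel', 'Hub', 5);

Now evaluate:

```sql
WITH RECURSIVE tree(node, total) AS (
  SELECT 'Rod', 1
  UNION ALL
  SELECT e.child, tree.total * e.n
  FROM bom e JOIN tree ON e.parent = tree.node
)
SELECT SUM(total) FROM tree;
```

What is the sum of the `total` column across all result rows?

185

Base: (Rod, total=1).
Iteration 1: components of {Rod} -> Panel = 1*4 = 4, Seal = 1*4 = 4.
Iteration 2: components of {Panel,Seal} -> Cover = 4*4 = 16, Hub = 4*5 = 20, Spring = 4*3 = 12.
Iteration 3: components of {Cover,Hub,Spring} -> Gear = 16*4 = 64, Housing = 20*2 = 40, Shaft = 12*2 = 24.
Iteration 4: no further components; recursion stops.
SUM(total) = 1 + 4 + 4 + 16 + 12 + 20 + 64 + 24 + 40 = 185.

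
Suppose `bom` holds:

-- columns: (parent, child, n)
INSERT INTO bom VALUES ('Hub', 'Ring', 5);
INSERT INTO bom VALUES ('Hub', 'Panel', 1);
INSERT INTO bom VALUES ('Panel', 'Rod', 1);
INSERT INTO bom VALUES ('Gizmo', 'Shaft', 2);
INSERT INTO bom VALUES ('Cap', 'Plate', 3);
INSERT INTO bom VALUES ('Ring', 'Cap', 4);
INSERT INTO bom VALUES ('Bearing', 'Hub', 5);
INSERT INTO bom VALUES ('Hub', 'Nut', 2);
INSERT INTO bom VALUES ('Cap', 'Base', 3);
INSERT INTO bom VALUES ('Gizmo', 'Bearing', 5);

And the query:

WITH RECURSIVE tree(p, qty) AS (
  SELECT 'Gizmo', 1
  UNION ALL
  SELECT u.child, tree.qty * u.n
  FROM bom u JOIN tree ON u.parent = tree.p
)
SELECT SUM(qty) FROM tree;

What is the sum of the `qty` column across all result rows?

Base: (Gizmo, qty=1).
Iteration 1: components of {Gizmo} -> Bearing = 1*5 = 5, Shaft = 1*2 = 2.
Iteration 2: components of {Bearing,Shaft} -> Hub = 5*5 = 25.
Iteration 3: components of {Hub} -> Nut = 25*2 = 50, Panel = 25*1 = 25, Ring = 25*5 = 125.
Iteration 4: components of {Nut,Panel,Ring} -> Cap = 125*4 = 500, Rod = 25*1 = 25.
Iteration 5: components of {Cap,Rod} -> Base = 500*3 = 1500, Plate = 500*3 = 1500.
Iteration 6: no further components; recursion stops.
SUM(qty) = 1 + 5 + 2 + 25 + 25 + 125 + 50 + 25 + 500 + 1500 + 1500 = 3758.

3758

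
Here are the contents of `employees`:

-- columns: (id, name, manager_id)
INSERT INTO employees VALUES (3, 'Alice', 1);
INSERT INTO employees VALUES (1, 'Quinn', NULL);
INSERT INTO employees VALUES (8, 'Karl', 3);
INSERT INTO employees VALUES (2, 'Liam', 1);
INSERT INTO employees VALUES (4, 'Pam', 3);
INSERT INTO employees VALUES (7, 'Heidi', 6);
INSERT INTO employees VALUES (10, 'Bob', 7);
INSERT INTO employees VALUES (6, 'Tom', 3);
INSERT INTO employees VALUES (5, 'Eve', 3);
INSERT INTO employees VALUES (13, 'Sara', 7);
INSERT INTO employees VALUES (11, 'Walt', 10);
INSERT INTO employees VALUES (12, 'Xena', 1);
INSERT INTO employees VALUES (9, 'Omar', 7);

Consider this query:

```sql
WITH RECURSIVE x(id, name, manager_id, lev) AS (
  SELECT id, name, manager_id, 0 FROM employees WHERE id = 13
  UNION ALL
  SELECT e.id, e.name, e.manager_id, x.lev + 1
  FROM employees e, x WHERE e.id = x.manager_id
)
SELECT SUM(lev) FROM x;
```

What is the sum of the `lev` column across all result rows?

10

Base: id=13 (Sara), manager_id=7, lev 0.
Iteration 1: join on id=7 -> Heidi (id 7, manager_id=6, lev 1).
Iteration 2: join on id=6 -> Tom (id 6, manager_id=3, lev 2).
Iteration 3: join on id=3 -> Alice (id 3, manager_id=1, lev 3).
Iteration 4: join on id=1 -> Quinn (id 1, manager_id=NULL, lev 4).
Iteration 5: manager_id is NULL; no match; recursion stops.
SUM(lev) = 0 + 1 + 2 + 3 + 4 = 10.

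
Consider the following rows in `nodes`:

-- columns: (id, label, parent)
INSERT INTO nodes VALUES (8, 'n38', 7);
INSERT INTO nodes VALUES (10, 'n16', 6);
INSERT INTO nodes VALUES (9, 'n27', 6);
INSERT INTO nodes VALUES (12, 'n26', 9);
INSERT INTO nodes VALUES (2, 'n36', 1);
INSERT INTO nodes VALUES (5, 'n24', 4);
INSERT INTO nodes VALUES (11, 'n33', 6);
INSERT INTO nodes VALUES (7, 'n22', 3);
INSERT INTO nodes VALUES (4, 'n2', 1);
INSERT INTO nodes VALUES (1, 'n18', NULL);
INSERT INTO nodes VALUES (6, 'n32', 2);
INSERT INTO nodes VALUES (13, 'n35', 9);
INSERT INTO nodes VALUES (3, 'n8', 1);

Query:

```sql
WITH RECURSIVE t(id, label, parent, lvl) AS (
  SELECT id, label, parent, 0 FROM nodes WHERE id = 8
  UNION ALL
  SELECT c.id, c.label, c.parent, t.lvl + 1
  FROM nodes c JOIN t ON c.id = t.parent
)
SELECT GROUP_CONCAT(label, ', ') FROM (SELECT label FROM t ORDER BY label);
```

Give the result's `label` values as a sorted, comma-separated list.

n18, n22, n38, n8

Base: id=8 (n38), parent=7, lvl 0.
Iteration 1: join on id=7 -> n22 (id 7, parent=3, lvl 1).
Iteration 2: join on id=3 -> n8 (id 3, parent=1, lvl 2).
Iteration 3: join on id=1 -> n18 (id 1, parent=NULL, lvl 3).
Iteration 4: parent is NULL; no match; recursion stops.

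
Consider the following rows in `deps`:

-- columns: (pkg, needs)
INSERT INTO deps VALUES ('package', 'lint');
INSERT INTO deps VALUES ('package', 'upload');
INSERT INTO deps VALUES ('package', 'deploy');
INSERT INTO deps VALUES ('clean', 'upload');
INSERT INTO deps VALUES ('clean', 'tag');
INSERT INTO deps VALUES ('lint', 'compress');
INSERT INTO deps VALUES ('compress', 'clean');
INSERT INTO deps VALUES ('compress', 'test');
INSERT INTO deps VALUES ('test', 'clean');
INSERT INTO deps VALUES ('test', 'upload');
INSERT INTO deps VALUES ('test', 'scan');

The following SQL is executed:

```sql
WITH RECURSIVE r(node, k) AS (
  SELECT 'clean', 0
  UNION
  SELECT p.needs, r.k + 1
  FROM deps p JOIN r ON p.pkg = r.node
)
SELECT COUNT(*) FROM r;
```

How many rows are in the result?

Base: (clean, k=0).
Iteration 1: edges from {clean} -> (tag, k=1), (upload, k=1).
Iteration 2: no outgoing edges from {tag,upload}; recursion stops.
Total rows emitted: 3.

3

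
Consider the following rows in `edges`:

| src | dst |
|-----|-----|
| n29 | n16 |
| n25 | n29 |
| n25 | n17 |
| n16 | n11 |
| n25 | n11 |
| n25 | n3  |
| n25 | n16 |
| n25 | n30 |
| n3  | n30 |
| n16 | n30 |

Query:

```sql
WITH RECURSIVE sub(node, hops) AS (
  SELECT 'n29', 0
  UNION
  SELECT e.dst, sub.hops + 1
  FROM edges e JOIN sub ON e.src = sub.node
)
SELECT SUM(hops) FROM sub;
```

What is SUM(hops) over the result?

Base: (n29, hops=0).
Iteration 1: edges from {n29} -> (n16, hops=1).
Iteration 2: edges from {n16} -> (n11, hops=2), (n30, hops=2).
Iteration 3: no outgoing edges from {n11,n30}; recursion stops.
SUM(hops) = 0 + 1 + 2 + 2 = 5.

5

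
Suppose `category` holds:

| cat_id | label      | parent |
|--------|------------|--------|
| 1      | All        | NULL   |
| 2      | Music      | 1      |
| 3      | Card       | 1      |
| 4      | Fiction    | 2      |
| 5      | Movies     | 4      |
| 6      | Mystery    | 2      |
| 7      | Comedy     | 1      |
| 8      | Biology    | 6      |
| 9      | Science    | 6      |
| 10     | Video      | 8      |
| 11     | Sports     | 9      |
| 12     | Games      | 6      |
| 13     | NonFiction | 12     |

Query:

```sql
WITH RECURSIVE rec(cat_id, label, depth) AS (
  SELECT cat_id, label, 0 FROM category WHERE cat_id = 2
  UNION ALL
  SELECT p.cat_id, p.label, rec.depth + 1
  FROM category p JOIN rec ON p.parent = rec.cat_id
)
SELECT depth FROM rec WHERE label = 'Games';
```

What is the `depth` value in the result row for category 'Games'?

2

Base: cat_id=2 (Music) at depth 0.
Iteration 1: rows with parent in {2} -> Fiction (id 4, depth 1), Mystery (id 6, depth 1).
Iteration 2: rows with parent in {4,6} -> Movies (id 5, depth 2), Biology (id 8, depth 2), Science (id 9, depth 2), Games (id 12, depth 2).
Iteration 3: rows with parent in {5,8,9,12} -> Video (id 10, depth 3), Sports (id 11, depth 3), NonFiction (id 13, depth 3).
Iteration 4: no rows with parent in {10,11,13}; recursion stops.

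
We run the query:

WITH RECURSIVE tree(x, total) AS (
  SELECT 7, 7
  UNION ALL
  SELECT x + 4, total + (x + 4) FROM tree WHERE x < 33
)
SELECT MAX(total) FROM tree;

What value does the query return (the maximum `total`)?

168

Base: x=7, total=7.
Iteration 1: 7 < 33 holds -> x = 7 + 4 = 11, total = 7 + 11 = 18.
Iteration 2: 11 < 33 holds -> x = 11 + 4 = 15, total = 18 + 15 = 33.
Iteration 3: 15 < 33 holds -> x = 15 + 4 = 19, total = 33 + 19 = 52.
Iteration 4: 19 < 33 holds -> x = 19 + 4 = 23, total = 52 + 23 = 75.
Iteration 5: 23 < 33 holds -> x = 23 + 4 = 27, total = 75 + 27 = 102.
Iteration 6: 27 < 33 holds -> x = 27 + 4 = 31, total = 102 + 31 = 133.
Iteration 7: 31 < 33 holds -> x = 31 + 4 = 35, total = 133 + 35 = 168.
Iteration 8: 35 < 33 fails; recursion stops.
total values: 7, 18, 33, 52, 75, 102, 133, 168; the maximum is 168.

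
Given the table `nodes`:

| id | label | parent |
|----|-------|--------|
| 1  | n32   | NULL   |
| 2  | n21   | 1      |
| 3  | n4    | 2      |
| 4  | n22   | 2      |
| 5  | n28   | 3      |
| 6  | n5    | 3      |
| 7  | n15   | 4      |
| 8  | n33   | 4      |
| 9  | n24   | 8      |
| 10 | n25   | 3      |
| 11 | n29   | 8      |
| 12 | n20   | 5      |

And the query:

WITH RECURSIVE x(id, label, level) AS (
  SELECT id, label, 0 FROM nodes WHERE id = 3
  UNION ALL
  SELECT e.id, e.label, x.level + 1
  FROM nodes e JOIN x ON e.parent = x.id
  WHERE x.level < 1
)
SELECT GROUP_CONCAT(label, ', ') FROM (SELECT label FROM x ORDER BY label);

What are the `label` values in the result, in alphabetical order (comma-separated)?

n25, n28, n4, n5

Base: id=3 (n4) at level 0.
Iteration 1: rows with parent in {3} -> n28 (id 5, level 1), n5 (id 6, level 1), n25 (id 10, level 1).
Iteration 2: level < 1 fails for all current rows; recursion stops.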